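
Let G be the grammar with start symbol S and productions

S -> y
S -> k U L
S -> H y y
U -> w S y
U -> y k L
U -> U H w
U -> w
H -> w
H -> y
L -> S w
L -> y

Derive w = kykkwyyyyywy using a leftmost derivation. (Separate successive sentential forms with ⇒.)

S ⇒ kUL   [S -> k U L]
kUL ⇒ kykLL   [U -> y k L]
kykLL ⇒ kykSwL   [L -> S w]
kykSwL ⇒ kykkULwL   [S -> k U L]
kykkULwL ⇒ kykkwSyLwL   [U -> w S y]
kykkwSyLwL ⇒ kykkwHyyyLwL   [S -> H y y]
kykkwHyyyLwL ⇒ kykkwyyyyLwL   [H -> y]
kykkwyyyyLwL ⇒ kykkwyyyyywL   [L -> y]
kykkwyyyyywL ⇒ kykkwyyyyywy   [L -> y]

S ⇒ kUL ⇒ kykLL ⇒ kykSwL ⇒ kykkULwL ⇒ kykkwSyLwL ⇒ kykkwHyyyLwL ⇒ kykkwyyyyLwL ⇒ kykkwyyyyywL ⇒ kykkwyyyyywy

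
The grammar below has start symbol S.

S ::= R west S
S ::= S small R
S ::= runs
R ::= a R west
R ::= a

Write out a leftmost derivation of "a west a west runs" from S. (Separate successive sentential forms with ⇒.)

S ⇒ R west S   [S ::= R west S]
R west S ⇒ a west S   [R ::= a]
a west S ⇒ a west R west S   [S ::= R west S]
a west R west S ⇒ a west a west S   [R ::= a]
a west a west S ⇒ a west a west runs   [S ::= runs]

S ⇒ R west S ⇒ a west S ⇒ a west R west S ⇒ a west a west S ⇒ a west a west runs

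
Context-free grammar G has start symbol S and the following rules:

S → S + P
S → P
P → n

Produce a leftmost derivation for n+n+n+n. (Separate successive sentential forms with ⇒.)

S ⇒ S+P ⇒ S+P+P ⇒ S+P+P+P ⇒ P+P+P+P ⇒ n+P+P+P ⇒ n+n+P+P ⇒ n+n+n+P ⇒ n+n+n+n

S ⇒ S+P   [S → S + P]
S+P ⇒ S+P+P   [S → S + P]
S+P+P ⇒ S+P+P+P   [S → S + P]
S+P+P+P ⇒ P+P+P+P   [S → P]
P+P+P+P ⇒ n+P+P+P   [P → n]
n+P+P+P ⇒ n+n+P+P   [P → n]
n+n+P+P ⇒ n+n+n+P   [P → n]
n+n+n+P ⇒ n+n+n+n   [P → n]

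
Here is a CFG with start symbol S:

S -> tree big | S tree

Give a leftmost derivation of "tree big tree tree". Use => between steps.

S => S tree   [S -> S tree]
S tree => S tree tree   [S -> S tree]
S tree tree => tree big tree tree   [S -> tree big]

S => S tree => S tree tree => tree big tree tree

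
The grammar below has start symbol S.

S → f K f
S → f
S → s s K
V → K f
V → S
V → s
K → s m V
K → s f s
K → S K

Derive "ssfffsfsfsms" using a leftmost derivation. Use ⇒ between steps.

S ⇒ ssK ⇒ ssSK ⇒ ssfKfK ⇒ ssfSKfK ⇒ ssffKfK ⇒ ssffSKfK ⇒ ssfffKfK ⇒ ssfffsfsfK ⇒ ssfffsfsfsmV ⇒ ssfffsfsfsms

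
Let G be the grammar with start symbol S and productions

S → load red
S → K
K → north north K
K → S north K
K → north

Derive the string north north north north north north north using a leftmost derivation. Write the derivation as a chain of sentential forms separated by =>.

S => K => S north K => K north K => north north K => north north north north K => north north north north north north K => north north north north north north north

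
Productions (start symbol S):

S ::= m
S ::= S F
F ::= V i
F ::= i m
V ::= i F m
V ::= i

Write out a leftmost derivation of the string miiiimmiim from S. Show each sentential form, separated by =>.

S => SF   [S ::= S F]
SF => SFF   [S ::= S F]
SFF => SFFF   [S ::= S F]
SFFF => mFFF   [S ::= m]
mFFF => mViFF   [F ::= V i]
mViFF => miiFF   [V ::= i]
miiFF => miiViF   [F ::= V i]
miiViF => miiiFmiF   [V ::= i F m]
miiiFmiF => miiiimmiF   [F ::= i m]
miiiimmiF => miiiimmiim   [F ::= i m]

S => SF => SFF => SFFF => mFFF => mViFF => miiFF => miiViF => miiiFmiF => miiiimmiF => miiiimmiim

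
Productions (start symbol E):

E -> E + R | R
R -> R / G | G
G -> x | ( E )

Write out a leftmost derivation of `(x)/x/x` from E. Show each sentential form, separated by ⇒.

E ⇒ R ⇒ R/G ⇒ R/G/G ⇒ G/G/G ⇒ (E)/G/G ⇒ (R)/G/G ⇒ (G)/G/G ⇒ (x)/G/G ⇒ (x)/x/G ⇒ (x)/x/x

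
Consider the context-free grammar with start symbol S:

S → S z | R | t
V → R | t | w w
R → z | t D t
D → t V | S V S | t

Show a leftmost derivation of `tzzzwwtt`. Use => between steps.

S=>R=>tDt=>tSVSt=>tSzVSt=>tSzzVSt=>tRzzVSt=>tzzzVSt=>tzzzwwSt=>tzzzwwtt

S => R   [S → R]
R => tDt   [R → t D t]
tDt => tSVSt   [D → S V S]
tSVSt => tSzVSt   [S → S z]
tSzVSt => tSzzVSt   [S → S z]
tSzzVSt => tRzzVSt   [S → R]
tRzzVSt => tzzzVSt   [R → z]
tzzzVSt => tzzzwwSt   [V → w w]
tzzzwwSt => tzzzwwtt   [S → t]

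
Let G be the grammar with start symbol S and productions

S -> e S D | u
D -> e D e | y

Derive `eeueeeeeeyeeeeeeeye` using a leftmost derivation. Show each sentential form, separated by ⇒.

S⇒eSD⇒eeSDD⇒eeuDD⇒eeueDeD⇒eeueeDeeD⇒eeueeeDeeeD⇒eeueeeeDeeeeD⇒eeueeeeeDeeeeeD⇒eeueeeeeeDeeeeeeD⇒eeueeeeeeyeeeeeeD⇒eeueeeeeeyeeeeeeeDe⇒eeueeeeeeyeeeeeeeye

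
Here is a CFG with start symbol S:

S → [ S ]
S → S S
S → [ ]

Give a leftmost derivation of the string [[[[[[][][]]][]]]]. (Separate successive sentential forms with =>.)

S => [S] => [[S]] => [[[S]]] => [[[SS]]] => [[[[S]S]]] => [[[[[S]]S]]] => [[[[[SS]]S]]] => [[[[[SSS]]S]]] => [[[[[[]SS]]S]]] => [[[[[[][]S]]S]]] => [[[[[[][][]]]S]]] => [[[[[[][][]]][]]]]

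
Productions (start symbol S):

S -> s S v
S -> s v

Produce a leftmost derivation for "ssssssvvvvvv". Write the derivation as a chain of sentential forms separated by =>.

S => sSv => ssSvv => sssSvvv => ssssSvvvv => sssssSvvvvv => ssssssvvvvvv

S => sSv   [S -> s S v]
sSv => ssSvv   [S -> s S v]
ssSvv => sssSvvv   [S -> s S v]
sssSvvv => ssssSvvvv   [S -> s S v]
ssssSvvvv => sssssSvvvvv   [S -> s S v]
sssssSvvvvv => ssssssvvvvvv   [S -> s v]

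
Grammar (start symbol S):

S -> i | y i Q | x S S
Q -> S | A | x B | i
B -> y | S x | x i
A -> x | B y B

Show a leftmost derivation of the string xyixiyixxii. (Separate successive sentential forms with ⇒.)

S ⇒ xSS ⇒ xyiQS ⇒ xyiAS ⇒ xyiByBS ⇒ xyixiyBS ⇒ xyixiySxS ⇒ xyixiyixS ⇒ xyixiyixxSS ⇒ xyixiyixxiS ⇒ xyixiyixxii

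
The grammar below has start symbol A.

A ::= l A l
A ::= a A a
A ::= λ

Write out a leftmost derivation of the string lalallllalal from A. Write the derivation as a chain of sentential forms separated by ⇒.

A ⇒ lAl   [A ::= l A l]
lAl ⇒ laAal   [A ::= a A a]
laAal ⇒ lalAlal   [A ::= l A l]
lalAlal ⇒ lalaAalal   [A ::= a A a]
lalaAalal ⇒ lalalAlalal   [A ::= l A l]
lalalAlalal ⇒ lalallAllalal   [A ::= l A l]
lalallAllalal ⇒ lalallllalal   [A ::= λ]

A ⇒ lAl ⇒ laAal ⇒ lalAlal ⇒ lalaAalal ⇒ lalalAlalal ⇒ lalallAllalal ⇒ lalallllalal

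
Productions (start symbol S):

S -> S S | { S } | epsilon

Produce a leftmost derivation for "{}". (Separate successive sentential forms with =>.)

S=>SS=>SSS=>SSSS=>SSSSS=>{S}SSSS=>{}SSSS=>{}SSS=>{}SS=>{}S=>{}

S => SS   [S -> S S]
SS => SSS   [S -> S S]
SSS => SSSS   [S -> S S]
SSSS => SSSSS   [S -> S S]
SSSSS => {S}SSSS   [S -> { S }]
{S}SSSS => {}SSSS   [S -> epsilon]
{}SSSS => {}SSS   [S -> epsilon]
{}SSS => {}SS   [S -> epsilon]
{}SS => {}S   [S -> epsilon]
{}S => {}   [S -> epsilon]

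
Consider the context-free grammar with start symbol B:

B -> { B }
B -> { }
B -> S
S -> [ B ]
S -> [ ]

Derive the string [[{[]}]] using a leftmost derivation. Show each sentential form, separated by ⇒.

B ⇒ S ⇒ [B] ⇒ [S] ⇒ [[B]] ⇒ [[{B}]] ⇒ [[{S}]] ⇒ [[{[]}]]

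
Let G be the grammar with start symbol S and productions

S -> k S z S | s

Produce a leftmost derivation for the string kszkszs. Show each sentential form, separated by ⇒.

S ⇒ kSzS   [S -> k S z S]
kSzS ⇒ kszS   [S -> s]
kszS ⇒ kszkSzS   [S -> k S z S]
kszkSzS ⇒ kszkszS   [S -> s]
kszkszS ⇒ kszkszs   [S -> s]

S ⇒ kSzS ⇒ kszS ⇒ kszkSzS ⇒ kszkszS ⇒ kszkszs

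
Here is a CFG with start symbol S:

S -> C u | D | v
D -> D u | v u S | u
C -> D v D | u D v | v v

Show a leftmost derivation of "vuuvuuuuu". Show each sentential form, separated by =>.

S => D   [S -> D]
D => Du   [D -> D u]
Du => Duu   [D -> D u]
Duu => Duuu   [D -> D u]
Duuu => vuSuuu   [D -> v u S]
vuSuuu => vuCuuuu   [S -> C u]
vuCuuuu => vuDvDuuuu   [C -> D v D]
vuDvDuuuu => vuuvDuuuu   [D -> u]
vuuvDuuuu => vuuvuuuuu   [D -> u]

S => D => Du => Duu => Duuu => vuSuuu => vuCuuuu => vuDvDuuuu => vuuvDuuuu => vuuvuuuuu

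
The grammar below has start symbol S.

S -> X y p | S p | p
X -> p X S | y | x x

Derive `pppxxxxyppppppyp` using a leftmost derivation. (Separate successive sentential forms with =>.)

S=>Xyp=>pXSyp=>ppXSSyp=>pppXSSSyp=>pppxxSSSyp=>pppxxSpSSyp=>pppxxSppSSyp=>pppxxXypppSSyp=>pppxxxxypppSSyp=>pppxxxxyppppSyp=>pppxxxxyppppSpyp=>pppxxxxyppppppyp

S => Xyp   [S -> X y p]
Xyp => pXSyp   [X -> p X S]
pXSyp => ppXSSyp   [X -> p X S]
ppXSSyp => pppXSSSyp   [X -> p X S]
pppXSSSyp => pppxxSSSyp   [X -> x x]
pppxxSSSyp => pppxxSpSSyp   [S -> S p]
pppxxSpSSyp => pppxxSppSSyp   [S -> S p]
pppxxSppSSyp => pppxxXypppSSyp   [S -> X y p]
pppxxXypppSSyp => pppxxxxypppSSyp   [X -> x x]
pppxxxxypppSSyp => pppxxxxyppppSyp   [S -> p]
pppxxxxyppppSyp => pppxxxxyppppSpyp   [S -> S p]
pppxxxxyppppSpyp => pppxxxxyppppppyp   [S -> p]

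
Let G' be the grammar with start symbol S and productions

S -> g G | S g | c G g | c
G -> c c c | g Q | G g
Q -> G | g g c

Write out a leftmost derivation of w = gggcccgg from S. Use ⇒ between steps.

S ⇒ Sg ⇒ gGg ⇒ ggQg ⇒ ggGg ⇒ ggGgg ⇒ gggQgg ⇒ gggGgg ⇒ gggcccgg

S ⇒ Sg   [S -> S g]
Sg ⇒ gGg   [S -> g G]
gGg ⇒ ggQg   [G -> g Q]
ggQg ⇒ ggGg   [Q -> G]
ggGg ⇒ ggGgg   [G -> G g]
ggGgg ⇒ gggQgg   [G -> g Q]
gggQgg ⇒ gggGgg   [Q -> G]
gggGgg ⇒ gggcccgg   [G -> c c c]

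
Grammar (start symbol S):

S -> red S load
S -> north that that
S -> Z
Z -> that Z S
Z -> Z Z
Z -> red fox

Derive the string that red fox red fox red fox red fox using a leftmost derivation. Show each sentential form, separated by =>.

S => Z => that Z S => that red fox S => that red fox Z => that red fox Z Z => that red fox Z Z Z => that red fox red fox Z Z => that red fox red fox red fox Z => that red fox red fox red fox red fox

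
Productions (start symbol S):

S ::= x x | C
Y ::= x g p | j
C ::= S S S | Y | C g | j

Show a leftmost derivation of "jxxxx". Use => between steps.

S => C   [S ::= C]
C => SSS   [C ::= S S S]
SSS => CSS   [S ::= C]
CSS => jSS   [C ::= j]
jSS => jxxS   [S ::= x x]
jxxS => jxxxx   [S ::= x x]

S=>C=>SSS=>CSS=>jSS=>jxxS=>jxxxx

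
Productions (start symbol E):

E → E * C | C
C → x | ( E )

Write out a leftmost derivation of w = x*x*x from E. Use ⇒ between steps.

E ⇒ E*C   [E → E * C]
E*C ⇒ E*C*C   [E → E * C]
E*C*C ⇒ C*C*C   [E → C]
C*C*C ⇒ x*C*C   [C → x]
x*C*C ⇒ x*x*C   [C → x]
x*x*C ⇒ x*x*x   [C → x]

E ⇒ E*C ⇒ E*C*C ⇒ C*C*C ⇒ x*C*C ⇒ x*x*C ⇒ x*x*x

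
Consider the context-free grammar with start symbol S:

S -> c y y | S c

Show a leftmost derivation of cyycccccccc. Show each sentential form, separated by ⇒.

S ⇒ Sc   [S -> S c]
Sc ⇒ Scc   [S -> S c]
Scc ⇒ Sccc   [S -> S c]
Sccc ⇒ Scccc   [S -> S c]
Scccc ⇒ Sccccc   [S -> S c]
Sccccc ⇒ Scccccc   [S -> S c]
Scccccc ⇒ Sccccccc   [S -> S c]
Sccccccc ⇒ Scccccccc   [S -> S c]
Scccccccc ⇒ cyycccccccc   [S -> c y y]

S⇒Sc⇒Scc⇒Sccc⇒Scccc⇒Sccccc⇒Scccccc⇒Sccccccc⇒Scccccccc⇒cyycccccccc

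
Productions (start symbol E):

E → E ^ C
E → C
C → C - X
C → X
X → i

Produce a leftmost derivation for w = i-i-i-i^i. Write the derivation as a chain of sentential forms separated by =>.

E => E^C => C^C => C-X^C => C-X-X^C => C-X-X-X^C => X-X-X-X^C => i-X-X-X^C => i-i-X-X^C => i-i-i-X^C => i-i-i-i^C => i-i-i-i^X => i-i-i-i^i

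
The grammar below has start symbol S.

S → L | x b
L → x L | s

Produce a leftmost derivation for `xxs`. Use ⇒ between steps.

S ⇒ L ⇒ xL ⇒ xxL ⇒ xxs

S ⇒ L   [S → L]
L ⇒ xL   [L → x L]
xL ⇒ xxL   [L → x L]
xxL ⇒ xxs   [L → s]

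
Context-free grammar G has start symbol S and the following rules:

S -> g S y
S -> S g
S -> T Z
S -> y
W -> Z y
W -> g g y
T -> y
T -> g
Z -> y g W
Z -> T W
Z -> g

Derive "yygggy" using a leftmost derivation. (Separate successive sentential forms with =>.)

S => TZ   [S -> T Z]
TZ => yZ   [T -> y]
yZ => yygW   [Z -> y g W]
yygW => yygggy   [W -> g g y]

S => TZ => yZ => yygW => yygggy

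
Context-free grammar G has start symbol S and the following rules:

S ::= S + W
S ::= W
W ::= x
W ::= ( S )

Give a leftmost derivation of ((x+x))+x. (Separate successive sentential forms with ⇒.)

S ⇒ S+W ⇒ W+W ⇒ (S)+W ⇒ (W)+W ⇒ ((S))+W ⇒ ((S+W))+W ⇒ ((W+W))+W ⇒ ((x+W))+W ⇒ ((x+x))+W ⇒ ((x+x))+x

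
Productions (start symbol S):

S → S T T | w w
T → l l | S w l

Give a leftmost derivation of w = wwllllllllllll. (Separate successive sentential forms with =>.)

S=>STT=>STTTT=>STTTTTT=>wwTTTTTT=>wwllTTTTT=>wwllllTTTT=>wwllllllTTT=>wwllllllllTT=>wwllllllllllT=>wwllllllllllll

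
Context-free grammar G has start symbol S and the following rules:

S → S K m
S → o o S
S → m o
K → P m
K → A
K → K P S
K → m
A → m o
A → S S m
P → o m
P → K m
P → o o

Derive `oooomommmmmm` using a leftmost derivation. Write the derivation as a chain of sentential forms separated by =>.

S => SKm => SKmKm => ooSKmKm => ooooSKmKm => ooooSKmKmKm => oooomoKmKmKm => oooomommKmKm => oooomommmmKm => oooomommmmmm

S => SKm   [S → S K m]
SKm => SKmKm   [S → S K m]
SKmKm => ooSKmKm   [S → o o S]
ooSKmKm => ooooSKmKm   [S → o o S]
ooooSKmKm => ooooSKmKmKm   [S → S K m]
ooooSKmKmKm => oooomoKmKmKm   [S → m o]
oooomoKmKmKm => oooomommKmKm   [K → m]
oooomommKmKm => oooomommmmKm   [K → m]
oooomommmmKm => oooomommmmmm   [K → m]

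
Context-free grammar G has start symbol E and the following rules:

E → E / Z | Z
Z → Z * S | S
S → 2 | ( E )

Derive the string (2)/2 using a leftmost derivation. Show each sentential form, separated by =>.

E=>E/Z=>Z/Z=>S/Z=>(E)/Z=>(Z)/Z=>(S)/Z=>(2)/Z=>(2)/S=>(2)/2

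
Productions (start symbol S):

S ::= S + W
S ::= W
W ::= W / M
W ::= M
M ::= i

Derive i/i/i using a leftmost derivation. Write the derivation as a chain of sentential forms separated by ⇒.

S ⇒ W ⇒ W/M ⇒ W/M/M ⇒ M/M/M ⇒ i/M/M ⇒ i/i/M ⇒ i/i/i

S ⇒ W   [S ::= W]
W ⇒ W/M   [W ::= W / M]
W/M ⇒ W/M/M   [W ::= W / M]
W/M/M ⇒ M/M/M   [W ::= M]
M/M/M ⇒ i/M/M   [M ::= i]
i/M/M ⇒ i/i/M   [M ::= i]
i/i/M ⇒ i/i/i   [M ::= i]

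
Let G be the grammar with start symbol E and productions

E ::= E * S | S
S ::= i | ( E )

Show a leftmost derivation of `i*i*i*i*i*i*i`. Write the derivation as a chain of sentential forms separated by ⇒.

E ⇒ E*S ⇒ E*S*S ⇒ E*S*S*S ⇒ E*S*S*S*S ⇒ E*S*S*S*S*S ⇒ E*S*S*S*S*S*S ⇒ S*S*S*S*S*S*S ⇒ i*S*S*S*S*S*S ⇒ i*i*S*S*S*S*S ⇒ i*i*i*S*S*S*S ⇒ i*i*i*i*S*S*S ⇒ i*i*i*i*i*S*S ⇒ i*i*i*i*i*i*S ⇒ i*i*i*i*i*i*i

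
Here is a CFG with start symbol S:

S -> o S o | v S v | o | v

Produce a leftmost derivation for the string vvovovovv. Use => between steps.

S => vSv   [S -> v S v]
vSv => vvSvv   [S -> v S v]
vvSvv => vvoSovv   [S -> o S o]
vvoSovv => vvovSvovv   [S -> v S v]
vvovSvovv => vvovovovv   [S -> o]

S => vSv => vvSvv => vvoSovv => vvovSvovv => vvovovovv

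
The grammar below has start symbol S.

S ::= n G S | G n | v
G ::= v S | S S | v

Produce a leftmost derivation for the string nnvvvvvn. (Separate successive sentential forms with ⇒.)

S ⇒ Gn   [S ::= G n]
Gn ⇒ SSn   [G ::= S S]
SSn ⇒ nGSSn   [S ::= n G S]
nGSSn ⇒ nSSSSn   [G ::= S S]
nSSSSn ⇒ nnGSSSSn   [S ::= n G S]
nnGSSSSn ⇒ nnvSSSSn   [G ::= v]
nnvSSSSn ⇒ nnvvSSSn   [S ::= v]
nnvvSSSn ⇒ nnvvvSSn   [S ::= v]
nnvvvSSn ⇒ nnvvvvSn   [S ::= v]
nnvvvvSn ⇒ nnvvvvvn   [S ::= v]

S ⇒ Gn ⇒ SSn ⇒ nGSSn ⇒ nSSSSn ⇒ nnGSSSSn ⇒ nnvSSSSn ⇒ nnvvSSSn ⇒ nnvvvSSn ⇒ nnvvvvSn ⇒ nnvvvvvn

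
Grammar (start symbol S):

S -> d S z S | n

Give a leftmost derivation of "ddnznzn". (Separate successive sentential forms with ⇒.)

S ⇒ dSzS   [S -> d S z S]
dSzS ⇒ ddSzSzS   [S -> d S z S]
ddSzSzS ⇒ ddnzSzS   [S -> n]
ddnzSzS ⇒ ddnznzS   [S -> n]
ddnznzS ⇒ ddnznzn   [S -> n]

S ⇒ dSzS ⇒ ddSzSzS ⇒ ddnzSzS ⇒ ddnznzS ⇒ ddnznzn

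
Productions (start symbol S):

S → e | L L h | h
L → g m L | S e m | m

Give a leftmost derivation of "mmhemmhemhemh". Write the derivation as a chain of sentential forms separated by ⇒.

S ⇒ LLh ⇒ mLh ⇒ mSemh ⇒ mLLhemh ⇒ mmLhemh ⇒ mmSemhemh ⇒ mmLLhemhemh ⇒ mmSemLhemhemh ⇒ mmhemLhemhemh ⇒ mmhemmhemhemh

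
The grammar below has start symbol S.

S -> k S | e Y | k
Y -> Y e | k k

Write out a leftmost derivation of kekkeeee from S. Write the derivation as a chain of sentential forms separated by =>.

S => kS   [S -> k S]
kS => keY   [S -> e Y]
keY => keYe   [Y -> Y e]
keYe => keYee   [Y -> Y e]
keYee => keYeee   [Y -> Y e]
keYeee => keYeeee   [Y -> Y e]
keYeeee => kekkeeee   [Y -> k k]

S => kS => keY => keYe => keYee => keYeee => keYeeee => kekkeeee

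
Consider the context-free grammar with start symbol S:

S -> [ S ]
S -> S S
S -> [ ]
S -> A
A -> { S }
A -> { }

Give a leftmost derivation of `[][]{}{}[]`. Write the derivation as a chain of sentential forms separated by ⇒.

S ⇒ SS   [S -> S S]
SS ⇒ SSS   [S -> S S]
SSS ⇒ []SS   [S -> [ ]]
[]SS ⇒ []SSS   [S -> S S]
[]SSS ⇒ []SSSS   [S -> S S]
[]SSSS ⇒ [][]SSS   [S -> [ ]]
[][]SSS ⇒ [][]ASS   [S -> A]
[][]ASS ⇒ [][]{}SS   [A -> { }]
[][]{}SS ⇒ [][]{}AS   [S -> A]
[][]{}AS ⇒ [][]{}{}S   [A -> { }]
[][]{}{}S ⇒ [][]{}{}[]   [S -> [ ]]

S⇒SS⇒SSS⇒[]SS⇒[]SSS⇒[]SSSS⇒[][]SSS⇒[][]ASS⇒[][]{}SS⇒[][]{}AS⇒[][]{}{}S⇒[][]{}{}[]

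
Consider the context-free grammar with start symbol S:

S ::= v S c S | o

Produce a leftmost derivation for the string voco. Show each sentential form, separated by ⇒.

S ⇒ vScS ⇒ vocS ⇒ voco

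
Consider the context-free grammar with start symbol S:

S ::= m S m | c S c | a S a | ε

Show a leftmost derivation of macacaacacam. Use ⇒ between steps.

S ⇒ mSm   [S ::= m S m]
mSm ⇒ maSam   [S ::= a S a]
maSam ⇒ macScam   [S ::= c S c]
macScam ⇒ macaSacam   [S ::= a S a]
macaSacam ⇒ macacScacam   [S ::= c S c]
macacScacam ⇒ macacaSacacam   [S ::= a S a]
macacaSacacam ⇒ macacaacacam   [S ::= ε]

S⇒mSm⇒maSam⇒macScam⇒macaSacam⇒macacScacam⇒macacaSacacam⇒macacaacacam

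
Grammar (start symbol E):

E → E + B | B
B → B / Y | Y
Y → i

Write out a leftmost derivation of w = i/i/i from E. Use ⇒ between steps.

E ⇒ B ⇒ B/Y ⇒ B/Y/Y ⇒ Y/Y/Y ⇒ i/Y/Y ⇒ i/i/Y ⇒ i/i/i

E ⇒ B   [E → B]
B ⇒ B/Y   [B → B / Y]
B/Y ⇒ B/Y/Y   [B → B / Y]
B/Y/Y ⇒ Y/Y/Y   [B → Y]
Y/Y/Y ⇒ i/Y/Y   [Y → i]
i/Y/Y ⇒ i/i/Y   [Y → i]
i/i/Y ⇒ i/i/i   [Y → i]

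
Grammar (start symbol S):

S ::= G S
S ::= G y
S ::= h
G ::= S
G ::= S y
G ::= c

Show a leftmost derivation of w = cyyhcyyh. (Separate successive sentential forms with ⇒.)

S ⇒ GS ⇒ SS ⇒ GSS ⇒ SySS ⇒ GyySS ⇒ cyySS ⇒ cyyhS ⇒ cyyhGS ⇒ cyyhSyS ⇒ cyyhGyyS ⇒ cyyhcyyS ⇒ cyyhcyyh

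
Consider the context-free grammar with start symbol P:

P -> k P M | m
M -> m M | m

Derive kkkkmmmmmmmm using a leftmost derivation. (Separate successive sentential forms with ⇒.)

P⇒kPM⇒kkPMM⇒kkkPMMM⇒kkkkPMMMM⇒kkkkmMMMM⇒kkkkmmMMMM⇒kkkkmmmMMM⇒kkkkmmmmMM⇒kkkkmmmmmMM⇒kkkkmmmmmmMM⇒kkkkmmmmmmmM⇒kkkkmmmmmmmm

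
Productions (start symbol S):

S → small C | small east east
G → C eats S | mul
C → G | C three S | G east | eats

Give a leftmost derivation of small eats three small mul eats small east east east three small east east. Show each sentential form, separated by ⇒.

S ⇒ small C ⇒ small C three S ⇒ small eats three S ⇒ small eats three small C ⇒ small eats three small C three S ⇒ small eats three small G east three S ⇒ small eats three small C eats S east three S ⇒ small eats three small G eats S east three S ⇒ small eats three small mul eats S east three S ⇒ small eats three small mul eats small east east east three S ⇒ small eats three small mul eats small east east east three small east east

S ⇒ small C   [S → small C]
small C ⇒ small C three S   [C → C three S]
small C three S ⇒ small eats three S   [C → eats]
small eats three S ⇒ small eats three small C   [S → small C]
small eats three small C ⇒ small eats three small C three S   [C → C three S]
small eats three small C three S ⇒ small eats three small G east three S   [C → G east]
small eats three small G east three S ⇒ small eats three small C eats S east three S   [G → C eats S]
small eats three small C eats S east three S ⇒ small eats three small G eats S east three S   [C → G]
small eats three small G eats S east three S ⇒ small eats three small mul eats S east three S   [G → mul]
small eats three small mul eats S east three S ⇒ small eats three small mul eats small east east east three S   [S → small east east]
small eats three small mul eats small east east east three S ⇒ small eats three small mul eats small east east east three small east east   [S → small east east]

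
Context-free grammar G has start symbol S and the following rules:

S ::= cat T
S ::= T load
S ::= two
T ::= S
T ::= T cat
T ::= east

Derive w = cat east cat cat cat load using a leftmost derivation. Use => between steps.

S => T load => T cat load => T cat cat load => S cat cat load => cat T cat cat load => cat T cat cat cat load => cat east cat cat cat load

S => T load   [S ::= T load]
T load => T cat load   [T ::= T cat]
T cat load => T cat cat load   [T ::= T cat]
T cat cat load => S cat cat load   [T ::= S]
S cat cat load => cat T cat cat load   [S ::= cat T]
cat T cat cat load => cat T cat cat cat load   [T ::= T cat]
cat T cat cat cat load => cat east cat cat cat load   [T ::= east]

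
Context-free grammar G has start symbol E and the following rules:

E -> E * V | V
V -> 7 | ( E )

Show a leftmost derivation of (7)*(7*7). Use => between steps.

E=>E*V=>V*V=>(E)*V=>(V)*V=>(7)*V=>(7)*(E)=>(7)*(E*V)=>(7)*(V*V)=>(7)*(7*V)=>(7)*(7*7)

E => E*V   [E -> E * V]
E*V => V*V   [E -> V]
V*V => (E)*V   [V -> ( E )]
(E)*V => (V)*V   [E -> V]
(V)*V => (7)*V   [V -> 7]
(7)*V => (7)*(E)   [V -> ( E )]
(7)*(E) => (7)*(E*V)   [E -> E * V]
(7)*(E*V) => (7)*(V*V)   [E -> V]
(7)*(V*V) => (7)*(7*V)   [V -> 7]
(7)*(7*V) => (7)*(7*7)   [V -> 7]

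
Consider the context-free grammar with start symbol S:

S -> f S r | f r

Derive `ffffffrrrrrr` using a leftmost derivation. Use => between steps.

S => fSr => ffSrr => fffSrrr => ffffSrrrr => fffffSrrrrr => ffffffrrrrrr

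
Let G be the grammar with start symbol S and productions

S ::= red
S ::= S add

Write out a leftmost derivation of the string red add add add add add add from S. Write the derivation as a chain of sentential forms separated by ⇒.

S ⇒ S add ⇒ S add add ⇒ S add add add ⇒ S add add add add ⇒ S add add add add add ⇒ S add add add add add add ⇒ red add add add add add add

S ⇒ S add   [S ::= S add]
S add ⇒ S add add   [S ::= S add]
S add add ⇒ S add add add   [S ::= S add]
S add add add ⇒ S add add add add   [S ::= S add]
S add add add add ⇒ S add add add add add   [S ::= S add]
S add add add add add ⇒ S add add add add add add   [S ::= S add]
S add add add add add add ⇒ red add add add add add add   [S ::= red]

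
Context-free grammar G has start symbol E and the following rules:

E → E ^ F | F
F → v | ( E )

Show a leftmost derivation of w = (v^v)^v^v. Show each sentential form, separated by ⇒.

E ⇒ E^F   [E → E ^ F]
E^F ⇒ E^F^F   [E → E ^ F]
E^F^F ⇒ F^F^F   [E → F]
F^F^F ⇒ (E)^F^F   [F → ( E )]
(E)^F^F ⇒ (E^F)^F^F   [E → E ^ F]
(E^F)^F^F ⇒ (F^F)^F^F   [E → F]
(F^F)^F^F ⇒ (v^F)^F^F   [F → v]
(v^F)^F^F ⇒ (v^v)^F^F   [F → v]
(v^v)^F^F ⇒ (v^v)^v^F   [F → v]
(v^v)^v^F ⇒ (v^v)^v^v   [F → v]

E⇒E^F⇒E^F^F⇒F^F^F⇒(E)^F^F⇒(E^F)^F^F⇒(F^F)^F^F⇒(v^F)^F^F⇒(v^v)^F^F⇒(v^v)^v^F⇒(v^v)^v^v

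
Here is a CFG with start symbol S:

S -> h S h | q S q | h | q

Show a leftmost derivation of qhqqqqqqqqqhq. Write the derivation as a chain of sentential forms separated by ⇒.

S ⇒ qSq ⇒ qhShq ⇒ qhqSqhq ⇒ qhqqSqqhq ⇒ qhqqqSqqqhq ⇒ qhqqqqSqqqqhq ⇒ qhqqqqqqqqqhq

S ⇒ qSq   [S -> q S q]
qSq ⇒ qhShq   [S -> h S h]
qhShq ⇒ qhqSqhq   [S -> q S q]
qhqSqhq ⇒ qhqqSqqhq   [S -> q S q]
qhqqSqqhq ⇒ qhqqqSqqqhq   [S -> q S q]
qhqqqSqqqhq ⇒ qhqqqqSqqqqhq   [S -> q S q]
qhqqqqSqqqqhq ⇒ qhqqqqqqqqqhq   [S -> q]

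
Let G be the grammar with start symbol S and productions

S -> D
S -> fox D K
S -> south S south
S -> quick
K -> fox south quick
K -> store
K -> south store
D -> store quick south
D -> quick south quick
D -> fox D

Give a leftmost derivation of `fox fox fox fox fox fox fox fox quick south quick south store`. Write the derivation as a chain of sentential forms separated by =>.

S => fox D K   [S -> fox D K]
fox D K => fox fox D K   [D -> fox D]
fox fox D K => fox fox fox D K   [D -> fox D]
fox fox fox D K => fox fox fox fox D K   [D -> fox D]
fox fox fox fox D K => fox fox fox fox fox D K   [D -> fox D]
fox fox fox fox fox D K => fox fox fox fox fox fox D K   [D -> fox D]
fox fox fox fox fox fox D K => fox fox fox fox fox fox fox D K   [D -> fox D]
fox fox fox fox fox fox fox D K => fox fox fox fox fox fox fox fox D K   [D -> fox D]
fox fox fox fox fox fox fox fox D K => fox fox fox fox fox fox fox fox quick south quick K   [D -> quick south quick]
fox fox fox fox fox fox fox fox quick south quick K => fox fox fox fox fox fox fox fox quick south quick south store   [K -> south store]

S => fox D K => fox fox D K => fox fox fox D K => fox fox fox fox D K => fox fox fox fox fox D K => fox fox fox fox fox fox D K => fox fox fox fox fox fox fox D K => fox fox fox fox fox fox fox fox D K => fox fox fox fox fox fox fox fox quick south quick K => fox fox fox fox fox fox fox fox quick south quick south store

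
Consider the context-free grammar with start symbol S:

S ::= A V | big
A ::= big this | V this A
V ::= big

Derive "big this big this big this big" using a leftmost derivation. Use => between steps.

S => A V   [S ::= A V]
A V => V this A V   [A ::= V this A]
V this A V => big this A V   [V ::= big]
big this A V => big this V this A V   [A ::= V this A]
big this V this A V => big this big this A V   [V ::= big]
big this big this A V => big this big this big this V   [A ::= big this]
big this big this big this V => big this big this big this big   [V ::= big]

S => A V => V this A V => big this A V => big this V this A V => big this big this A V => big this big this big this V => big this big this big this big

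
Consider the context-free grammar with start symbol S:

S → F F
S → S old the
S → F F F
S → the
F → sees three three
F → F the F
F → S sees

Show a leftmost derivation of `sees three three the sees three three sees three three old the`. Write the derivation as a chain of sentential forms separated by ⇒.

S ⇒ S old the ⇒ F F old the ⇒ F the F F old the ⇒ sees three three the F F old the ⇒ sees three three the sees three three F old the ⇒ sees three three the sees three three sees three three old the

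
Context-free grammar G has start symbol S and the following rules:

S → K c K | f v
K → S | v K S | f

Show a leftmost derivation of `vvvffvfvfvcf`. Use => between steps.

S => KcK => vKScK => vvKSScK => vvvKSSScK => vvvfSSScK => vvvffvSScK => vvvffvfvScK => vvvffvfvfvcK => vvvffvfvfvcf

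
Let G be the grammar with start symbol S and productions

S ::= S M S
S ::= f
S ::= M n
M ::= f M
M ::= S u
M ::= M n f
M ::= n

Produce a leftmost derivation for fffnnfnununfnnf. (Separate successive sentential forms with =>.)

S => SMS => MnMS => MnfnMS => fMnfnMS => ffMnfnMS => fffMnfnMS => fffSunfnMS => fffMnunfnMS => fffSununfnMS => fffMnununfnMS => fffMnfnununfnMS => fffnnfnununfnMS => fffnnfnununfnnS => fffnnfnununfnnf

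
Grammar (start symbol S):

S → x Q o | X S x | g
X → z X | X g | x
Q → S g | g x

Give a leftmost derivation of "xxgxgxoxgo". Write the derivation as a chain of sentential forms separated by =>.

S=>xQo=>xSgo=>xXSxgo=>xXgSxgo=>xxgSxgo=>xxgxQoxgo=>xxgxgxoxgo

S => xQo   [S → x Q o]
xQo => xSgo   [Q → S g]
xSgo => xXSxgo   [S → X S x]
xXSxgo => xXgSxgo   [X → X g]
xXgSxgo => xxgSxgo   [X → x]
xxgSxgo => xxgxQoxgo   [S → x Q o]
xxgxQoxgo => xxgxgxoxgo   [Q → g x]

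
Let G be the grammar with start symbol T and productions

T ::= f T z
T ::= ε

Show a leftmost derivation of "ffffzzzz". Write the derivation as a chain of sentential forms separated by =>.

T => fTz => ffTzz => fffTzzz => ffffTzzzz => ffffzzzz

T => fTz   [T ::= f T z]
fTz => ffTzz   [T ::= f T z]
ffTzz => fffTzzz   [T ::= f T z]
fffTzzz => ffffTzzzz   [T ::= f T z]
ffffTzzzz => ffffzzzz   [T ::= ε]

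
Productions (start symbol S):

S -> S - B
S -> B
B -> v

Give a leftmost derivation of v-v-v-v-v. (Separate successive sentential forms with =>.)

S => S-B => S-B-B => S-B-B-B => S-B-B-B-B => B-B-B-B-B => v-B-B-B-B => v-v-B-B-B => v-v-v-B-B => v-v-v-v-B => v-v-v-v-v

S => S-B   [S -> S - B]
S-B => S-B-B   [S -> S - B]
S-B-B => S-B-B-B   [S -> S - B]
S-B-B-B => S-B-B-B-B   [S -> S - B]
S-B-B-B-B => B-B-B-B-B   [S -> B]
B-B-B-B-B => v-B-B-B-B   [B -> v]
v-B-B-B-B => v-v-B-B-B   [B -> v]
v-v-B-B-B => v-v-v-B-B   [B -> v]
v-v-v-B-B => v-v-v-v-B   [B -> v]
v-v-v-v-B => v-v-v-v-v   [B -> v]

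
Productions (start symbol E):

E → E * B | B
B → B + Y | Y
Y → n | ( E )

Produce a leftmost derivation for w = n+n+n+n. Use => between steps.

E => B => B+Y => B+Y+Y => B+Y+Y+Y => Y+Y+Y+Y => n+Y+Y+Y => n+n+Y+Y => n+n+n+Y => n+n+n+n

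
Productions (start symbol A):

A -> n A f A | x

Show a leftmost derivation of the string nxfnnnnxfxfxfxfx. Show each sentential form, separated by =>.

A => nAfA => nxfA => nxfnAfA => nxfnnAfAfA => nxfnnnAfAfAfA => nxfnnnnAfAfAfAfA => nxfnnnnxfAfAfAfA => nxfnnnnxfxfAfAfA => nxfnnnnxfxfxfAfA => nxfnnnnxfxfxfxfA => nxfnnnnxfxfxfxfx

A => nAfA   [A -> n A f A]
nAfA => nxfA   [A -> x]
nxfA => nxfnAfA   [A -> n A f A]
nxfnAfA => nxfnnAfAfA   [A -> n A f A]
nxfnnAfAfA => nxfnnnAfAfAfA   [A -> n A f A]
nxfnnnAfAfAfA => nxfnnnnAfAfAfAfA   [A -> n A f A]
nxfnnnnAfAfAfAfA => nxfnnnnxfAfAfAfA   [A -> x]
nxfnnnnxfAfAfAfA => nxfnnnnxfxfAfAfA   [A -> x]
nxfnnnnxfxfAfAfA => nxfnnnnxfxfxfAfA   [A -> x]
nxfnnnnxfxfxfAfA => nxfnnnnxfxfxfxfA   [A -> x]
nxfnnnnxfxfxfxfA => nxfnnnnxfxfxfxfx   [A -> x]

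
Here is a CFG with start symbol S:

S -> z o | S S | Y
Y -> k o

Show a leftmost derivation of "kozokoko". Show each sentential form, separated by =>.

S => SS => SSS => YSS => koSS => koSSS => kozoSS => kozoYS => kozokoS => kozokoY => kozokoko

S => SS   [S -> S S]
SS => SSS   [S -> S S]
SSS => YSS   [S -> Y]
YSS => koSS   [Y -> k o]
koSS => koSSS   [S -> S S]
koSSS => kozoSS   [S -> z o]
kozoSS => kozoYS   [S -> Y]
kozoYS => kozokoS   [Y -> k o]
kozokoS => kozokoY   [S -> Y]
kozokoY => kozokoko   [Y -> k o]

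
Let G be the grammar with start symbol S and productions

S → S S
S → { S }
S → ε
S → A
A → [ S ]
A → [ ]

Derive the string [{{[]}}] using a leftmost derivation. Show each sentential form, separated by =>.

S => A   [S → A]
A => [S]   [A → [ S ]]
[S] => [{S}]   [S → { S }]
[{S}] => [{{S}}]   [S → { S }]
[{{S}}] => [{{A}}]   [S → A]
[{{A}}] => [{{[]}}]   [A → [ ]]

S => A => [S] => [{S}] => [{{S}}] => [{{A}}] => [{{[]}}]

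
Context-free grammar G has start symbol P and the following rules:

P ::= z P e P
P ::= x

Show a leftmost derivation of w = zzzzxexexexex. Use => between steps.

P => zPeP => zzPePeP => zzzPePePeP => zzzzPePePePeP => zzzzxePePePeP => zzzzxexePePeP => zzzzxexexePeP => zzzzxexexexeP => zzzzxexexexex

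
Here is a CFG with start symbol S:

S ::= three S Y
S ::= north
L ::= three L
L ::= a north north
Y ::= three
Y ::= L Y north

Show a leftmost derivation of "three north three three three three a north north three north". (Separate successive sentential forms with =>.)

S => three S Y => three north Y => three north L Y north => three north three L Y north => three north three three L Y north => three north three three three L Y north => three north three three three three L Y north => three north three three three three a north north Y north => three north three three three three a north north three north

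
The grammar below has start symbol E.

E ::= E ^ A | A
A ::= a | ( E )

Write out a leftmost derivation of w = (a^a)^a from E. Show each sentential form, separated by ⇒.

E ⇒ E^A ⇒ A^A ⇒ (E)^A ⇒ (E^A)^A ⇒ (A^A)^A ⇒ (a^A)^A ⇒ (a^a)^A ⇒ (a^a)^a

E ⇒ E^A   [E ::= E ^ A]
E^A ⇒ A^A   [E ::= A]
A^A ⇒ (E)^A   [A ::= ( E )]
(E)^A ⇒ (E^A)^A   [E ::= E ^ A]
(E^A)^A ⇒ (A^A)^A   [E ::= A]
(A^A)^A ⇒ (a^A)^A   [A ::= a]
(a^A)^A ⇒ (a^a)^A   [A ::= a]
(a^a)^A ⇒ (a^a)^a   [A ::= a]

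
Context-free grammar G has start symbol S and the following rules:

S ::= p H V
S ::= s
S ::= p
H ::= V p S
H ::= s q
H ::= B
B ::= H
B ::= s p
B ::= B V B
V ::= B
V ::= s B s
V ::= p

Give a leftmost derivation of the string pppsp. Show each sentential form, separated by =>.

S => pHV => pVpSV => pppSV => pppsV => pppsp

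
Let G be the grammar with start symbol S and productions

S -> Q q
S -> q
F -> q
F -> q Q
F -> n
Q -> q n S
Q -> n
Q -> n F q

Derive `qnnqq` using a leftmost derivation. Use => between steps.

S=>Qq=>qnSq=>qnQqq=>qnnqq

S => Qq   [S -> Q q]
Qq => qnSq   [Q -> q n S]
qnSq => qnQqq   [S -> Q q]
qnQqq => qnnqq   [Q -> n]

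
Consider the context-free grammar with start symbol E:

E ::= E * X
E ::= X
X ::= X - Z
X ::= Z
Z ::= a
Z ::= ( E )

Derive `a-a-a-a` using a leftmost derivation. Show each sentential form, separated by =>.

E => X => X-Z => X-Z-Z => X-Z-Z-Z => Z-Z-Z-Z => a-Z-Z-Z => a-a-Z-Z => a-a-a-Z => a-a-a-a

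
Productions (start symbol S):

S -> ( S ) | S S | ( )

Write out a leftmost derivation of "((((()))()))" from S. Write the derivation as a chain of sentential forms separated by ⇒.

S ⇒ (S) ⇒ ((S)) ⇒ ((SS)) ⇒ (((S)S)) ⇒ ((((S))S)) ⇒ ((((()))S)) ⇒ ((((()))()))

S ⇒ (S)   [S -> ( S )]
(S) ⇒ ((S))   [S -> ( S )]
((S)) ⇒ ((SS))   [S -> S S]
((SS)) ⇒ (((S)S))   [S -> ( S )]
(((S)S)) ⇒ ((((S))S))   [S -> ( S )]
((((S))S)) ⇒ ((((()))S))   [S -> ( )]
((((()))S)) ⇒ ((((()))()))   [S -> ( )]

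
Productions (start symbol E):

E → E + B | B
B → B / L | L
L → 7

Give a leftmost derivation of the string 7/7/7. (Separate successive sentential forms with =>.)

E => B   [E → B]
B => B/L   [B → B / L]
B/L => B/L/L   [B → B / L]
B/L/L => L/L/L   [B → L]
L/L/L => 7/L/L   [L → 7]
7/L/L => 7/7/L   [L → 7]
7/7/L => 7/7/7   [L → 7]

E => B => B/L => B/L/L => L/L/L => 7/L/L => 7/7/L => 7/7/7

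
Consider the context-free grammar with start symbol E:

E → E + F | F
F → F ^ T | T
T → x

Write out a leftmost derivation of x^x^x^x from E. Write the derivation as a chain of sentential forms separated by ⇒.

E ⇒ F   [E → F]
F ⇒ F^T   [F → F ^ T]
F^T ⇒ F^T^T   [F → F ^ T]
F^T^T ⇒ F^T^T^T   [F → F ^ T]
F^T^T^T ⇒ T^T^T^T   [F → T]
T^T^T^T ⇒ x^T^T^T   [T → x]
x^T^T^T ⇒ x^x^T^T   [T → x]
x^x^T^T ⇒ x^x^x^T   [T → x]
x^x^x^T ⇒ x^x^x^x   [T → x]

E ⇒ F ⇒ F^T ⇒ F^T^T ⇒ F^T^T^T ⇒ T^T^T^T ⇒ x^T^T^T ⇒ x^x^T^T ⇒ x^x^x^T ⇒ x^x^x^x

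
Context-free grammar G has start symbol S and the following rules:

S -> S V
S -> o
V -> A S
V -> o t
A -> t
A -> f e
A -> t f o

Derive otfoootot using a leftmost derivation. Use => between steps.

S => SV   [S -> S V]
SV => oV   [S -> o]
oV => oAS   [V -> A S]
oAS => otfoS   [A -> t f o]
otfoS => otfoSV   [S -> S V]
otfoSV => otfoSVV   [S -> S V]
otfoSVV => otfooVV   [S -> o]
otfooVV => otfoootV   [V -> o t]
otfoootV => otfoootot   [V -> o t]

S => SV => oV => oAS => otfoS => otfoSV => otfoSVV => otfooVV => otfoootV => otfoootot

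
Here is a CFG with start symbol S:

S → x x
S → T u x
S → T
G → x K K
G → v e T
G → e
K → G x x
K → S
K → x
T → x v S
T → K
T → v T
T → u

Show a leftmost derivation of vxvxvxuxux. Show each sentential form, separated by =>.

S=>T=>vT=>vxvS=>vxvTux=>vxvxvSux=>vxvxvTuxux=>vxvxvKuxux=>vxvxvxuxux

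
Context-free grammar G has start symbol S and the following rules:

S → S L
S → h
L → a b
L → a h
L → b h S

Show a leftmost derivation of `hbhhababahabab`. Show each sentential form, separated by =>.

S => SL => SLL => SLLL => SLLLL => SLLLLL => SLLLLLL => hLLLLLL => hbhSLLLLL => hbhhLLLLL => hbhhabLLLL => hbhhababLLL => hbhhababahLL => hbhhababahabL => hbhhababahabab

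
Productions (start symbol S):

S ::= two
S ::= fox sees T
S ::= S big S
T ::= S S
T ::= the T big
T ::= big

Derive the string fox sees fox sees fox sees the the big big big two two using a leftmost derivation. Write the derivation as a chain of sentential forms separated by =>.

S => fox sees T   [S ::= fox sees T]
fox sees T => fox sees S S   [T ::= S S]
fox sees S S => fox sees fox sees T S   [S ::= fox sees T]
fox sees fox sees T S => fox sees fox sees S S S   [T ::= S S]
fox sees fox sees S S S => fox sees fox sees fox sees T S S   [S ::= fox sees T]
fox sees fox sees fox sees T S S => fox sees fox sees fox sees the T big S S   [T ::= the T big]
fox sees fox sees fox sees the T big S S => fox sees fox sees fox sees the the T big big S S   [T ::= the T big]
fox sees fox sees fox sees the the T big big S S => fox sees fox sees fox sees the the big big big S S   [T ::= big]
fox sees fox sees fox sees the the big big big S S => fox sees fox sees fox sees the the big big big two S   [S ::= two]
fox sees fox sees fox sees the the big big big two S => fox sees fox sees fox sees the the big big big two two   [S ::= two]

S => fox sees T => fox sees S S => fox sees fox sees T S => fox sees fox sees S S S => fox sees fox sees fox sees T S S => fox sees fox sees fox sees the T big S S => fox sees fox sees fox sees the the T big big S S => fox sees fox sees fox sees the the big big big S S => fox sees fox sees fox sees the the big big big two S => fox sees fox sees fox sees the the big big big two two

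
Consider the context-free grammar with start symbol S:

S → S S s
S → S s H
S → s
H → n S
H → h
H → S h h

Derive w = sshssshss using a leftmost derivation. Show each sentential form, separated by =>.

S => SSs => SsHSs => SSssHSs => SsHSssHSs => ssHSssHSs => sshSssHSs => sshsssHSs => sshssshSs => sshssshss

S => SSs   [S → S S s]
SSs => SsHSs   [S → S s H]
SsHSs => SSssHSs   [S → S S s]
SSssHSs => SsHSssHSs   [S → S s H]
SsHSssHSs => ssHSssHSs   [S → s]
ssHSssHSs => sshSssHSs   [H → h]
sshSssHSs => sshsssHSs   [S → s]
sshsssHSs => sshssshSs   [H → h]
sshssshSs => sshssshss   [S → s]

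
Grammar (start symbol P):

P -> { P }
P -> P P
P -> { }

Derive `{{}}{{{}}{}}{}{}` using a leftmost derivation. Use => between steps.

P => PP   [P -> P P]
PP => PPP   [P -> P P]
PPP => {P}PP   [P -> { P }]
{P}PP => {{}}PP   [P -> { }]
{{}}PP => {{}}PPP   [P -> P P]
{{}}PPP => {{}}{P}PP   [P -> { P }]
{{}}{P}PP => {{}}{PP}PP   [P -> P P]
{{}}{PP}PP => {{}}{{P}P}PP   [P -> { P }]
{{}}{{P}P}PP => {{}}{{{}}P}PP   [P -> { }]
{{}}{{{}}P}PP => {{}}{{{}}{}}PP   [P -> { }]
{{}}{{{}}{}}PP => {{}}{{{}}{}}{}P   [P -> { }]
{{}}{{{}}{}}{}P => {{}}{{{}}{}}{}{}   [P -> { }]

P => PP => PPP => {P}PP => {{}}PP => {{}}PPP => {{}}{P}PP => {{}}{PP}PP => {{}}{{P}P}PP => {{}}{{{}}P}PP => {{}}{{{}}{}}PP => {{}}{{{}}{}}{}P => {{}}{{{}}{}}{}{}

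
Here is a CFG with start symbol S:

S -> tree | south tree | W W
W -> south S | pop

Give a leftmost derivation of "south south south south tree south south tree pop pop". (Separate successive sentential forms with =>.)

S => W W => south S W => south W W W => south south S W W => south south W W W W => south south south S W W W => south south south south tree W W W => south south south south tree south S W W => south south south south tree south south tree W W => south south south south tree south south tree pop W => south south south south tree south south tree pop pop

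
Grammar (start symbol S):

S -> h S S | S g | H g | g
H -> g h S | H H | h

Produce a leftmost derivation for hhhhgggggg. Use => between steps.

S=>Sg=>Sgg=>hSSgg=>hhSSSgg=>hhhSSSSgg=>hhhHgSSSgg=>hhhhgSSSgg=>hhhhggSSgg=>hhhhgggSgg=>hhhhgggggg

S => Sg   [S -> S g]
Sg => Sgg   [S -> S g]
Sgg => hSSgg   [S -> h S S]
hSSgg => hhSSSgg   [S -> h S S]
hhSSSgg => hhhSSSSgg   [S -> h S S]
hhhSSSSgg => hhhHgSSSgg   [S -> H g]
hhhHgSSSgg => hhhhgSSSgg   [H -> h]
hhhhgSSSgg => hhhhggSSgg   [S -> g]
hhhhggSSgg => hhhhgggSgg   [S -> g]
hhhhgggSgg => hhhhgggggg   [S -> g]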